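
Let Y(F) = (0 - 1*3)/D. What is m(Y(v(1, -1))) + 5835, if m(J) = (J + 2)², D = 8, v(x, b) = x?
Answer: 373609/64 ≈ 5837.6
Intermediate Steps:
Y(F) = -3/8 (Y(F) = (0 - 1*3)/8 = (0 - 3)*(⅛) = -3*⅛ = -3/8)
m(J) = (2 + J)²
m(Y(v(1, -1))) + 5835 = (2 - 3/8)² + 5835 = (13/8)² + 5835 = 169/64 + 5835 = 373609/64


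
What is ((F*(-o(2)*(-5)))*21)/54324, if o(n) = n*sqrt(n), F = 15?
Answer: 175*sqrt(2)/3018 ≈ 0.082004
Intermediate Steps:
o(n) = n**(3/2)
((F*(-o(2)*(-5)))*21)/54324 = ((15*(-2**(3/2)*(-5)))*21)/54324 = ((15*(-2*sqrt(2)*(-5)))*21)*(1/54324) = ((15*(10*sqrt(2)))*21)*(1/54324) = ((150*sqrt(2))*21)*(1/54324) = (3150*sqrt(2))*(1/54324) = 175*sqrt(2)/3018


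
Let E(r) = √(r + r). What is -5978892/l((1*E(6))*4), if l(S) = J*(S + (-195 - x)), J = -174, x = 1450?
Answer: -1639212890/78469157 - 7971856*√3/78469157 ≈ -21.066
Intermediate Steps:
E(r) = √2*√r (E(r) = √(2*r) = √2*√r)
l(S) = 286230 - 174*S (l(S) = -174*(S + (-195 - 1*1450)) = -174*(S + (-195 - 1450)) = -174*(S - 1645) = -174*(-1645 + S) = 286230 - 174*S)
-5978892/l((1*E(6))*4) = -5978892/(286230 - 174*1*(√2*√6)*4) = -5978892/(286230 - 174*1*(2*√3)*4) = -5978892/(286230 - 174*2*√3*4) = -5978892/(286230 - 1392*√3)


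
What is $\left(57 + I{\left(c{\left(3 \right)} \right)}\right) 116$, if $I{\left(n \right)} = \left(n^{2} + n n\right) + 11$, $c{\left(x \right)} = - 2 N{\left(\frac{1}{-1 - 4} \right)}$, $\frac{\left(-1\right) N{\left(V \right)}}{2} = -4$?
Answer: $67280$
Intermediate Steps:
$N{\left(V \right)} = 8$ ($N{\left(V \right)} = \left(-2\right) \left(-4\right) = 8$)
$c{\left(x \right)} = -16$ ($c{\left(x \right)} = \left(-2\right) 8 = -16$)
$I{\left(n \right)} = 11 + 2 n^{2}$ ($I{\left(n \right)} = \left(n^{2} + n^{2}\right) + 11 = 2 n^{2} + 11 = 11 + 2 n^{2}$)
$\left(57 + I{\left(c{\left(3 \right)} \right)}\right) 116 = \left(57 + \left(11 + 2 \left(-16\right)^{2}\right)\right) 116 = \left(57 + \left(11 + 2 \cdot 256\right)\right) 116 = \left(57 + \left(11 + 512\right)\right) 116 = \left(57 + 523\right) 116 = 580 \cdot 116 = 67280$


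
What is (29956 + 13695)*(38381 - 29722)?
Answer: 377974009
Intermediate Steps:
(29956 + 13695)*(38381 - 29722) = 43651*8659 = 377974009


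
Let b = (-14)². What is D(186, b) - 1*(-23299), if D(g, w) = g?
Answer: 23485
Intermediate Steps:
b = 196
D(186, b) - 1*(-23299) = 186 - 1*(-23299) = 186 + 23299 = 23485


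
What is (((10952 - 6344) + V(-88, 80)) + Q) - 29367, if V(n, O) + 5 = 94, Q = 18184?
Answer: -6486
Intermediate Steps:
V(n, O) = 89 (V(n, O) = -5 + 94 = 89)
(((10952 - 6344) + V(-88, 80)) + Q) - 29367 = (((10952 - 6344) + 89) + 18184) - 29367 = ((4608 + 89) + 18184) - 29367 = (4697 + 18184) - 29367 = 22881 - 29367 = -6486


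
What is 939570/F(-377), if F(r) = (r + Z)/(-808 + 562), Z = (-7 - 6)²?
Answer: 57783555/52 ≈ 1.1112e+6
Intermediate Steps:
Z = 169 (Z = (-13)² = 169)
F(r) = -169/246 - r/246 (F(r) = (r + 169)/(-808 + 562) = (169 + r)/(-246) = -(169 + r)/246 = -169/246 - r/246)
939570/F(-377) = 939570/(-169/246 - 1/246*(-377)) = 939570/(-169/246 + 377/246) = 939570/(104/123) = 939570*(123/104) = 57783555/52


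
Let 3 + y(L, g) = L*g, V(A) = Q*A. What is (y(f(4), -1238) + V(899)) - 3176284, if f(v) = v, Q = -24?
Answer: -3202815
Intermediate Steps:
V(A) = -24*A
y(L, g) = -3 + L*g
(y(f(4), -1238) + V(899)) - 3176284 = ((-3 + 4*(-1238)) - 24*899) - 3176284 = ((-3 - 4952) - 21576) - 3176284 = (-4955 - 21576) - 3176284 = -26531 - 3176284 = -3202815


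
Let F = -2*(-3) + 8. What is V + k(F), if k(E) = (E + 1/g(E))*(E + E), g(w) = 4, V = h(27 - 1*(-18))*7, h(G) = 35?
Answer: 644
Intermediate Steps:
V = 245 (V = 35*7 = 245)
F = 14 (F = 6 + 8 = 14)
k(E) = 2*E*(¼ + E) (k(E) = (E + 1/4)*(E + E) = (E + ¼)*(2*E) = (¼ + E)*(2*E) = 2*E*(¼ + E))
V + k(F) = 245 + (½)*14*(1 + 4*14) = 245 + (½)*14*(1 + 56) = 245 + (½)*14*57 = 245 + 399 = 644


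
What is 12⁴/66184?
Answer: 2592/8273 ≈ 0.31331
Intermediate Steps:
12⁴/66184 = 20736*(1/66184) = 2592/8273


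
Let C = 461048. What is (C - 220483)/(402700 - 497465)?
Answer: -48113/18953 ≈ -2.5385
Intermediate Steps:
(C - 220483)/(402700 - 497465) = (461048 - 220483)/(402700 - 497465) = 240565/(-94765) = 240565*(-1/94765) = -48113/18953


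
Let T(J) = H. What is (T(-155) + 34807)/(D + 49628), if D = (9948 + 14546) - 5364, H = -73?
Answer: 17367/34379 ≈ 0.50516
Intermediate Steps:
T(J) = -73
D = 19130 (D = 24494 - 5364 = 19130)
(T(-155) + 34807)/(D + 49628) = (-73 + 34807)/(19130 + 49628) = 34734/68758 = 34734*(1/68758) = 17367/34379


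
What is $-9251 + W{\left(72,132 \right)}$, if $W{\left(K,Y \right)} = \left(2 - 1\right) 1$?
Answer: $-9250$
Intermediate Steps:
$W{\left(K,Y \right)} = 1$ ($W{\left(K,Y \right)} = 1 \cdot 1 = 1$)
$-9251 + W{\left(72,132 \right)} = -9251 + 1 = -9250$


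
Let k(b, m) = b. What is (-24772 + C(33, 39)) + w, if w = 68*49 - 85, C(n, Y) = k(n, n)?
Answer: -21492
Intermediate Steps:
C(n, Y) = n
w = 3247 (w = 3332 - 85 = 3247)
(-24772 + C(33, 39)) + w = (-24772 + 33) + 3247 = -24739 + 3247 = -21492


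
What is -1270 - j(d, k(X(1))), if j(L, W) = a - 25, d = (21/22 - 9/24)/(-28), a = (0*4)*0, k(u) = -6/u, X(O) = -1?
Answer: -1245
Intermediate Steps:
a = 0 (a = 0*0 = 0)
d = -51/2464 (d = (21*(1/22) - 9*1/24)*(-1/28) = (21/22 - 3/8)*(-1/28) = (51/88)*(-1/28) = -51/2464 ≈ -0.020698)
j(L, W) = -25 (j(L, W) = 0 - 25 = -25)
-1270 - j(d, k(X(1))) = -1270 - 1*(-25) = -1270 + 25 = -1245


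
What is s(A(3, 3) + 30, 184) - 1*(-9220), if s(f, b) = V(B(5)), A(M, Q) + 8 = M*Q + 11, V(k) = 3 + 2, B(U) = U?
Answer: 9225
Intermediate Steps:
V(k) = 5
A(M, Q) = 3 + M*Q (A(M, Q) = -8 + (M*Q + 11) = -8 + (11 + M*Q) = 3 + M*Q)
s(f, b) = 5
s(A(3, 3) + 30, 184) - 1*(-9220) = 5 - 1*(-9220) = 5 + 9220 = 9225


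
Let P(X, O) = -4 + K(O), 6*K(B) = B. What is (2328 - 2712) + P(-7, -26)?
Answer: -1177/3 ≈ -392.33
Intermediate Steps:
K(B) = B/6
P(X, O) = -4 + O/6
(2328 - 2712) + P(-7, -26) = (2328 - 2712) + (-4 + (⅙)*(-26)) = -384 + (-4 - 13/3) = -384 - 25/3 = -1177/3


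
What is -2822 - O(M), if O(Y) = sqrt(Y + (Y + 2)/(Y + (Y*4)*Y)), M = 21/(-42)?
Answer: -2822 - sqrt(10)/2 ≈ -2823.6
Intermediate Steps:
M = -1/2 (M = 21*(-1/42) = -1/2 ≈ -0.50000)
O(Y) = sqrt(Y + (2 + Y)/(Y + 4*Y**2)) (O(Y) = sqrt(Y + (2 + Y)/(Y + (4*Y)*Y)) = sqrt(Y + (2 + Y)/(Y + 4*Y**2)))
-2822 - O(M) = -2822 - sqrt((2 - 1/2 + (-1/2)**2*(1 + 4*(-1/2)))/((-1/2)*(1 + 4*(-1/2)))) = -2822 - sqrt(-2*(2 - 1/2 + (1 - 2)/4)/(1 - 2)) = -2822 - sqrt(-2*(2 - 1/2 + (1/4)*(-1))/(-1)) = -2822 - sqrt(-2*(-1)*(2 - 1/2 - 1/4)) = -2822 - sqrt(-2*(-1)*5/4) = -2822 - sqrt(5/2) = -2822 - sqrt(10)/2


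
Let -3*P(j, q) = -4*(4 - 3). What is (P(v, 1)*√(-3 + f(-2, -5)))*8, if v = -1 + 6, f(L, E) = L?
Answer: 32*I*√5/3 ≈ 23.851*I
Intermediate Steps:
v = 5
P(j, q) = 4/3 (P(j, q) = -(-4)*(4 - 3)/3 = -(-4)/3 = -⅓*(-4) = 4/3)
(P(v, 1)*√(-3 + f(-2, -5)))*8 = (4*√(-3 - 2)/3)*8 = (4*√(-5)/3)*8 = (4*(I*√5)/3)*8 = (4*I*√5/3)*8 = 32*I*√5/3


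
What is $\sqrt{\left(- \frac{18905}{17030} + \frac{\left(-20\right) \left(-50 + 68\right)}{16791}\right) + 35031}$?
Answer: $\frac{\sqrt{12730293237484291430}}{19063382} \approx 187.16$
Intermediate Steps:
$\sqrt{\left(- \frac{18905}{17030} + \frac{\left(-20\right) \left(-50 + 68\right)}{16791}\right) + 35031} = \sqrt{\left(\left(-18905\right) \frac{1}{17030} + \left(-20\right) 18 \cdot \frac{1}{16791}\right) + 35031} = \sqrt{\left(- \frac{3781}{3406} - \frac{120}{5597}\right) + 35031} = \sqrt{- \frac{21570977}{19063382} + 35031} = \sqrt{\frac{667787763865}{19063382}} = \frac{\sqrt{12730293237484291430}}{19063382}$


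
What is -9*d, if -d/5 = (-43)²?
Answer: 83205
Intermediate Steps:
d = -9245 (d = -5*(-43)² = -5*1849 = -9245)
-9*d = -9*(-9245) = 83205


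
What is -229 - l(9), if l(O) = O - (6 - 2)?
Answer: -234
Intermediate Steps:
l(O) = -4 + O (l(O) = O - 1*4 = O - 4 = -4 + O)
-229 - l(9) = -229 - (-4 + 9) = -229 - 1*5 = -229 - 5 = -234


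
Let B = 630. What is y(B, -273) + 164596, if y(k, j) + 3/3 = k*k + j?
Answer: 561222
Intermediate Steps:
y(k, j) = -1 + j + k**2 (y(k, j) = -1 + (k*k + j) = -1 + (k**2 + j) = -1 + (j + k**2) = -1 + j + k**2)
y(B, -273) + 164596 = (-1 - 273 + 630**2) + 164596 = (-1 - 273 + 396900) + 164596 = 396626 + 164596 = 561222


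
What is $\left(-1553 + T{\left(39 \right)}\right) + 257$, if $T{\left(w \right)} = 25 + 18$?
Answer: $-1253$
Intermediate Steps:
$T{\left(w \right)} = 43$
$\left(-1553 + T{\left(39 \right)}\right) + 257 = \left(-1553 + 43\right) + 257 = -1510 + 257 = -1253$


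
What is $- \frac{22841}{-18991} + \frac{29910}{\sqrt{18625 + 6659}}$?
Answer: $\frac{3263}{2713} + \frac{4985 \sqrt{129}}{301} \approx 189.3$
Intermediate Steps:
$- \frac{22841}{-18991} + \frac{29910}{\sqrt{18625 + 6659}} = \left(-22841\right) \left(- \frac{1}{18991}\right) + \frac{29910}{\sqrt{25284}} = \frac{3263}{2713} + \frac{29910}{14 \sqrt{129}} = \frac{3263}{2713} + 29910 \frac{\sqrt{129}}{1806} = \frac{3263}{2713} + \frac{4985 \sqrt{129}}{301}$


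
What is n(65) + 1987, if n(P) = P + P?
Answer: 2117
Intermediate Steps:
n(P) = 2*P
n(65) + 1987 = 2*65 + 1987 = 130 + 1987 = 2117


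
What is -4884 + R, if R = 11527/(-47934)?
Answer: -234121183/47934 ≈ -4884.2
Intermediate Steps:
R = -11527/47934 (R = 11527*(-1/47934) = -11527/47934 ≈ -0.24048)
-4884 + R = -4884 - 11527/47934 = -234121183/47934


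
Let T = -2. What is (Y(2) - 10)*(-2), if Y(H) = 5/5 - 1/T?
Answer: 17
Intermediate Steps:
Y(H) = 3/2 (Y(H) = 5/5 - 1/(-2) = 5*(1/5) - 1*(-1/2) = 1 + 1/2 = 3/2)
(Y(2) - 10)*(-2) = (3/2 - 10)*(-2) = -17/2*(-2) = 17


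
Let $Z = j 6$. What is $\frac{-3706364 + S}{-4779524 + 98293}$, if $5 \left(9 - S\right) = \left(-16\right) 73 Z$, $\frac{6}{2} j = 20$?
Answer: $\frac{3697011}{4681231} \approx 0.78975$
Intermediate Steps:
$j = \frac{20}{3}$ ($j = \frac{1}{3} \cdot 20 = \frac{20}{3} \approx 6.6667$)
$Z = 40$ ($Z = \frac{20}{3} \cdot 6 = 40$)
$S = 9353$ ($S = 9 - \frac{\left(-16\right) 73 \cdot 40}{5} = 9 - \frac{\left(-1168\right) 40}{5} = 9 - -9344 = 9 + 9344 = 9353$)
$\frac{-3706364 + S}{-4779524 + 98293} = \frac{-3706364 + 9353}{-4779524 + 98293} = - \frac{3697011}{-4681231} = \left(-3697011\right) \left(- \frac{1}{4681231}\right) = \frac{3697011}{4681231}$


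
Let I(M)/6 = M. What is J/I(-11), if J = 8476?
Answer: -4238/33 ≈ -128.42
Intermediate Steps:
I(M) = 6*M
J/I(-11) = 8476/((6*(-11))) = 8476/(-66) = 8476*(-1/66) = -4238/33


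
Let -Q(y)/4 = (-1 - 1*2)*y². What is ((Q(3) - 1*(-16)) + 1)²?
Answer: 15625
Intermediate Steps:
Q(y) = 12*y² (Q(y) = -4*(-1 - 1*2)*y² = -4*(-1 - 2)*y² = -(-12)*y² = 12*y²)
((Q(3) - 1*(-16)) + 1)² = ((12*3² - 1*(-16)) + 1)² = ((12*9 + 16) + 1)² = ((108 + 16) + 1)² = (124 + 1)² = 125² = 15625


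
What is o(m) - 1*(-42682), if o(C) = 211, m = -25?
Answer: 42893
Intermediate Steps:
o(m) - 1*(-42682) = 211 - 1*(-42682) = 211 + 42682 = 42893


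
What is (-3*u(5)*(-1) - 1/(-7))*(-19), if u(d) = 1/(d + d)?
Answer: -589/70 ≈ -8.4143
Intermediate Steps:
u(d) = 1/(2*d)
(-3*u(5)*(-1) - 1/(-7))*(-19) = (-3/(2*5)*(-1) - 1/(-7))*(-19) = (-3/(2*5)*(-1) - 1*(-1/7))*(-19) = (-3*1/10*(-1) + 1/7)*(-19) = (-3/10*(-1) + 1/7)*(-19) = (3/10 + 1/7)*(-19) = (31/70)*(-19) = -589/70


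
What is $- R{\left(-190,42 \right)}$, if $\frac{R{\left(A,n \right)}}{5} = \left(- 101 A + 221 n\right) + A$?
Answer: $-141410$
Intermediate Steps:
$R{\left(A,n \right)} = - 500 A + 1105 n$ ($R{\left(A,n \right)} = 5 \left(\left(- 101 A + 221 n\right) + A\right) = 5 \left(- 100 A + 221 n\right) = - 500 A + 1105 n$)
$- R{\left(-190,42 \right)} = - (\left(-500\right) \left(-190\right) + 1105 \cdot 42) = - (95000 + 46410) = \left(-1\right) 141410 = -141410$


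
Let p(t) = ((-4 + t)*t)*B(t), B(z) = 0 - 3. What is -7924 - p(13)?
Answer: -7573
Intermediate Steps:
B(z) = -3
p(t) = -3*t*(-4 + t) (p(t) = ((-4 + t)*t)*(-3) = (t*(-4 + t))*(-3) = -3*t*(-4 + t))
-7924 - p(13) = -7924 - 3*13*(4 - 1*13) = -7924 - 3*13*(4 - 13) = -7924 - 3*13*(-9) = -7924 - 1*(-351) = -7924 + 351 = -7573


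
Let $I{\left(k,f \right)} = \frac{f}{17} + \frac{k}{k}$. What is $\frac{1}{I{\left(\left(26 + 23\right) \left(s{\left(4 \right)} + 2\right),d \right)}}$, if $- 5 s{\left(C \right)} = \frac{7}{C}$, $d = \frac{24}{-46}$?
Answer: $\frac{391}{379} \approx 1.0317$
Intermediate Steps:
$d = - \frac{12}{23}$ ($d = 24 \left(- \frac{1}{46}\right) = - \frac{12}{23} \approx -0.52174$)
$s{\left(C \right)} = - \frac{7}{5 C}$ ($s{\left(C \right)} = - \frac{7 \frac{1}{C}}{5} = - \frac{7}{5 C}$)
$I{\left(k,f \right)} = 1 + \frac{f}{17}$ ($I{\left(k,f \right)} = f \frac{1}{17} + 1 = \frac{f}{17} + 1 = 1 + \frac{f}{17}$)
$\frac{1}{I{\left(\left(26 + 23\right) \left(s{\left(4 \right)} + 2\right),d \right)}} = \frac{1}{1 + \frac{1}{17} \left(- \frac{12}{23}\right)} = \frac{1}{1 - \frac{12}{391}} = \frac{1}{\frac{379}{391}} = \frac{391}{379}$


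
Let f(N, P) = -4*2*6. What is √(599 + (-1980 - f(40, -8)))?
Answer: I*√1333 ≈ 36.51*I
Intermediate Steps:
f(N, P) = -48 (f(N, P) = -8*6 = -48)
√(599 + (-1980 - f(40, -8))) = √(599 + (-1980 - 1*(-48))) = √(599 + (-1980 + 48)) = √(599 - 1932) = √(-1333) = I*√1333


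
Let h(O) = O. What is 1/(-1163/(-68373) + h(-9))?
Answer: -68373/614194 ≈ -0.11132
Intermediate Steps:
1/(-1163/(-68373) + h(-9)) = 1/(-1163/(-68373) - 9) = 1/(-1163*(-1/68373) - 9) = 1/(1163/68373 - 9) = 1/(-614194/68373) = -68373/614194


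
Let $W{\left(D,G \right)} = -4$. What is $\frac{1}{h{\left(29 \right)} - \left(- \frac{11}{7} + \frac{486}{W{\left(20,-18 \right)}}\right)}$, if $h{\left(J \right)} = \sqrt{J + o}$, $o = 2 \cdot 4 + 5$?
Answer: $\frac{24122}{2960497} - \frac{196 \sqrt{42}}{2960497} \approx 0.0077189$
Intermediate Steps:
$o = 13$ ($o = 8 + 5 = 13$)
$h{\left(J \right)} = \sqrt{13 + J}$ ($h{\left(J \right)} = \sqrt{J + 13} = \sqrt{13 + J}$)
$\frac{1}{h{\left(29 \right)} - \left(- \frac{11}{7} + \frac{486}{W{\left(20,-18 \right)}}\right)} = \frac{1}{\sqrt{13 + 29} - \left(- \frac{243}{2} - \frac{11}{7}\right)} = \frac{1}{\sqrt{42} - - \frac{1723}{14}} = \frac{1}{\sqrt{42} + \left(\frac{11}{7} + \frac{243}{2}\right)} = \frac{1}{\sqrt{42} + \frac{1723}{14}} = \frac{1}{\frac{1723}{14} + \sqrt{42}}$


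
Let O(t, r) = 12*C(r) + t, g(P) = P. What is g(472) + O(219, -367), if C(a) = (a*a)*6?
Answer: 9698299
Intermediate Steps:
C(a) = 6*a**2 (C(a) = a**2*6 = 6*a**2)
O(t, r) = t + 72*r**2 (O(t, r) = 12*(6*r**2) + t = 72*r**2 + t = t + 72*r**2)
g(472) + O(219, -367) = 472 + (219 + 72*(-367)**2) = 472 + (219 + 72*134689) = 472 + (219 + 9697608) = 472 + 9697827 = 9698299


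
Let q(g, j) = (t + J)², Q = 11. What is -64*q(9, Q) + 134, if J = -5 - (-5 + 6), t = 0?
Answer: -2170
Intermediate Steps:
J = -6 (J = -5 - 1*1 = -5 - 1 = -6)
q(g, j) = 36 (q(g, j) = (0 - 6)² = (-6)² = 36)
-64*q(9, Q) + 134 = -64*36 + 134 = -2304 + 134 = -2170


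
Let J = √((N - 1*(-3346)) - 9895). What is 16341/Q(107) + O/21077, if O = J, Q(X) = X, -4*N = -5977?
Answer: 16341/107 + I*√20219/42154 ≈ 152.72 + 0.0033732*I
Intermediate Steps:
N = 5977/4 (N = -¼*(-5977) = 5977/4 ≈ 1494.3)
J = I*√20219/2 (J = √((5977/4 - 1*(-3346)) - 9895) = √((5977/4 + 3346) - 9895) = √(19361/4 - 9895) = √(-20219/4) = I*√20219/2 ≈ 71.097*I)
O = I*√20219/2 ≈ 71.097*I
16341/Q(107) + O/21077 = 16341/107 + (I*√20219/2)/21077 = 16341*(1/107) + (I*√20219/2)*(1/21077) = 16341/107 + I*√20219/42154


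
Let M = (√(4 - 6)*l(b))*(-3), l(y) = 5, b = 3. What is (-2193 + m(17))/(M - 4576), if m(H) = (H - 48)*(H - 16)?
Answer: 5088512/10470113 - 16680*I*√2/10470113 ≈ 0.486 - 0.002253*I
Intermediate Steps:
M = -15*I*√2 (M = (√(4 - 6)*5)*(-3) = (√(-2)*5)*(-3) = ((I*√2)*5)*(-3) = (5*I*√2)*(-3) = -15*I*√2 ≈ -21.213*I)
m(H) = (-48 + H)*(-16 + H)
(-2193 + m(17))/(M - 4576) = (-2193 + (768 + 17² - 64*17))/(-15*I*√2 - 4576) = (-2193 + (768 + 289 - 1088))/(-4576 - 15*I*√2) = (-2193 - 31)/(-4576 - 15*I*√2) = -2224/(-4576 - 15*I*√2)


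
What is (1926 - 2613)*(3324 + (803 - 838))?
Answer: -2259543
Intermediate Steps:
(1926 - 2613)*(3324 + (803 - 838)) = -687*(3324 - 35) = -687*3289 = -2259543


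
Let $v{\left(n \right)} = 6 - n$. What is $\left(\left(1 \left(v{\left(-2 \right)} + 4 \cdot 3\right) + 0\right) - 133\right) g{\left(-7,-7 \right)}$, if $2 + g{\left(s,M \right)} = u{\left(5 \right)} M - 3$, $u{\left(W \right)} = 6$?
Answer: $5311$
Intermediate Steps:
$g{\left(s,M \right)} = -5 + 6 M$ ($g{\left(s,M \right)} = -2 + \left(6 M - 3\right) = -2 + \left(-3 + 6 M\right) = -5 + 6 M$)
$\left(\left(1 \left(v{\left(-2 \right)} + 4 \cdot 3\right) + 0\right) - 133\right) g{\left(-7,-7 \right)} = \left(\left(1 \left(\left(6 - -2\right) + 4 \cdot 3\right) + 0\right) - 133\right) \left(-5 + 6 \left(-7\right)\right) = \left(\left(1 \left(\left(6 + 2\right) + 12\right) + 0\right) - 133\right) \left(-5 - 42\right) = \left(\left(1 \left(8 + 12\right) + 0\right) - 133\right) \left(-47\right) = \left(\left(1 \cdot 20 + 0\right) - 133\right) \left(-47\right) = \left(\left(20 + 0\right) - 133\right) \left(-47\right) = \left(20 - 133\right) \left(-47\right) = \left(-113\right) \left(-47\right) = 5311$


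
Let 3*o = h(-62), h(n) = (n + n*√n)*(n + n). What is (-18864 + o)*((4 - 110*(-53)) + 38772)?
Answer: -2181411824/3 + 342930928*I*√62/3 ≈ -7.2714e+8 + 9.0008e+8*I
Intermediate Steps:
h(n) = 2*n*(n + n^(3/2)) (h(n) = (n + n^(3/2))*(2*n) = 2*n*(n + n^(3/2)))
o = 7688/3 + 7688*I*√62/3 (o = (2*(-62)² + 2*(-62)^(5/2))/3 = (2*3844 + 2*(3844*I*√62))/3 = (7688 + 7688*I*√62)/3 = 7688/3 + 7688*I*√62/3 ≈ 2562.7 + 20178.0*I)
(-18864 + o)*((4 - 110*(-53)) + 38772) = (-18864 + (7688/3 + 7688*I*√62/3))*((4 - 110*(-53)) + 38772) = (-48904/3 + 7688*I*√62/3)*((4 + 5830) + 38772) = (-48904/3 + 7688*I*√62/3)*(5834 + 38772) = (-48904/3 + 7688*I*√62/3)*44606 = -2181411824/3 + 342930928*I*√62/3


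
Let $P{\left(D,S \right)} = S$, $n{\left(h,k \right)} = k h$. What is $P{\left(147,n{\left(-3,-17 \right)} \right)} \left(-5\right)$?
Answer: $-255$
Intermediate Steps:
$n{\left(h,k \right)} = h k$
$P{\left(147,n{\left(-3,-17 \right)} \right)} \left(-5\right) = \left(-3\right) \left(-17\right) \left(-5\right) = 51 \left(-5\right) = -255$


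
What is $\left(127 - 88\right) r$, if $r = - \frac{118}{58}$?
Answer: $- \frac{2301}{29} \approx -79.345$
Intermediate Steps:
$r = - \frac{59}{29}$ ($r = \left(-118\right) \frac{1}{58} = - \frac{59}{29} \approx -2.0345$)
$\left(127 - 88\right) r = \left(127 - 88\right) \left(- \frac{59}{29}\right) = 39 \left(- \frac{59}{29}\right) = - \frac{2301}{29}$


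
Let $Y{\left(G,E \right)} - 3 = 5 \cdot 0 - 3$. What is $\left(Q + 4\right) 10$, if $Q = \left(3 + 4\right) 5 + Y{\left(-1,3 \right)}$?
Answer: $390$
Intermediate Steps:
$Y{\left(G,E \right)} = 0$ ($Y{\left(G,E \right)} = 3 + \left(5 \cdot 0 - 3\right) = 3 + \left(0 - 3\right) = 3 - 3 = 0$)
$Q = 35$ ($Q = \left(3 + 4\right) 5 + 0 = 7 \cdot 5 + 0 = 35 + 0 = 35$)
$\left(Q + 4\right) 10 = \left(35 + 4\right) 10 = 39 \cdot 10 = 390$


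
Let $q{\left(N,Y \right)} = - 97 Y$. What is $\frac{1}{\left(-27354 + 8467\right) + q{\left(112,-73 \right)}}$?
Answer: $- \frac{1}{11806} \approx -8.4703 \cdot 10^{-5}$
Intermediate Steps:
$\frac{1}{\left(-27354 + 8467\right) + q{\left(112,-73 \right)}} = \frac{1}{\left(-27354 + 8467\right) - -7081} = \frac{1}{-18887 + 7081} = \frac{1}{-11806} = - \frac{1}{11806}$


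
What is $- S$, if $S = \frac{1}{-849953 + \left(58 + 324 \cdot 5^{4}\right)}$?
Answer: $\frac{1}{647395} \approx 1.5447 \cdot 10^{-6}$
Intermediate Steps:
$S = - \frac{1}{647395}$ ($S = \frac{1}{-849953 + \left(58 + 324 \cdot 625\right)} = \frac{1}{-849953 + \left(58 + 202500\right)} = \frac{1}{-849953 + 202558} = \frac{1}{-647395} = - \frac{1}{647395} \approx -1.5447 \cdot 10^{-6}$)
$- S = \left(-1\right) \left(- \frac{1}{647395}\right) = \frac{1}{647395}$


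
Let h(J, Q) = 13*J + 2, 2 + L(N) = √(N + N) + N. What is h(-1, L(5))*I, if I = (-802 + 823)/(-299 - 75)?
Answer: 21/34 ≈ 0.61765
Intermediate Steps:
L(N) = -2 + N + √2*√N (L(N) = -2 + (√(N + N) + N) = -2 + (√(2*N) + N) = -2 + (√2*√N + N) = -2 + (N + √2*√N) = -2 + N + √2*√N)
h(J, Q) = 2 + 13*J
I = -21/374 (I = 21/(-374) = 21*(-1/374) = -21/374 ≈ -0.056150)
h(-1, L(5))*I = (2 + 13*(-1))*(-21/374) = (2 - 13)*(-21/374) = -11*(-21/374) = 21/34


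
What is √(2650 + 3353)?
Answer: 3*√667 ≈ 77.479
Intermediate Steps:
√(2650 + 3353) = √6003 = 3*√667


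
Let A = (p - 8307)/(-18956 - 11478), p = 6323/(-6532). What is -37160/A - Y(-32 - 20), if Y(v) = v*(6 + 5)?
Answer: -7356176943996/54267647 ≈ -1.3555e+5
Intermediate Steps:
p = -6323/6532 (p = 6323*(-1/6532) = -6323/6532 ≈ -0.96800)
A = 54267647/198794888 (A = (-6323/6532 - 8307)/(-18956 - 11478) = -54267647/6532/(-30434) = -54267647/6532*(-1/30434) = 54267647/198794888 ≈ 0.27298)
Y(v) = 11*v (Y(v) = v*11 = 11*v)
-37160/A - Y(-32 - 20) = -37160/54267647/198794888 - 11*(-32 - 20) = -37160*198794888/54267647 - 11*(-52) = -7387218038080/54267647 - 1*(-572) = -7387218038080/54267647 + 572 = -7356176943996/54267647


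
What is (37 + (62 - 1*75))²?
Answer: 576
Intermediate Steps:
(37 + (62 - 1*75))² = (37 + (62 - 75))² = (37 - 13)² = 24² = 576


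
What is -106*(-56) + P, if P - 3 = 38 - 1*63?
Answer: 5914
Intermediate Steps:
P = -22 (P = 3 + (38 - 1*63) = 3 + (38 - 63) = 3 - 25 = -22)
-106*(-56) + P = -106*(-56) - 22 = 5936 - 22 = 5914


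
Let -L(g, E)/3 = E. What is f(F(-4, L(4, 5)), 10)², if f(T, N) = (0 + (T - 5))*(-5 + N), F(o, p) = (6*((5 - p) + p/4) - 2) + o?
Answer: 748225/4 ≈ 1.8706e+5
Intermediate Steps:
L(g, E) = -3*E
F(o, p) = 28 + o - 9*p/2 (F(o, p) = (6*((5 - p) + p*(¼)) - 2) + o = (6*((5 - p) + p/4) - 2) + o = (6*(5 - 3*p/4) - 2) + o = ((30 - 9*p/2) - 2) + o = (28 - 9*p/2) + o = 28 + o - 9*p/2)
f(T, N) = (-5 + N)*(-5 + T) (f(T, N) = (0 + (-5 + T))*(-5 + N) = (-5 + T)*(-5 + N) = (-5 + N)*(-5 + T))
f(F(-4, L(4, 5)), 10)² = (25 - 5*10 - 5*(28 - 4 - (-27)*5/2) + 10*(28 - 4 - (-27)*5/2))² = (25 - 50 - 5*(28 - 4 - 9/2*(-15)) + 10*(28 - 4 - 9/2*(-15)))² = (25 - 50 - 5*(28 - 4 + 135/2) + 10*(28 - 4 + 135/2))² = (25 - 50 - 5*183/2 + 10*(183/2))² = (25 - 50 - 915/2 + 915)² = (865/2)² = 748225/4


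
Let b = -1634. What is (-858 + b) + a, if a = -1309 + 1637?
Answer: -2164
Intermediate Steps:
a = 328
(-858 + b) + a = (-858 - 1634) + 328 = -2492 + 328 = -2164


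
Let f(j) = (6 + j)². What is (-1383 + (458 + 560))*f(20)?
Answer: -246740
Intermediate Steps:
(-1383 + (458 + 560))*f(20) = (-1383 + (458 + 560))*(6 + 20)² = (-1383 + 1018)*26² = -365*676 = -246740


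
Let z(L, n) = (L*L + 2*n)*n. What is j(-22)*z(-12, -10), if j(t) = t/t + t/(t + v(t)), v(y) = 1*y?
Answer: -1860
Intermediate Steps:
v(y) = y
z(L, n) = n*(L² + 2*n) (z(L, n) = (L² + 2*n)*n = n*(L² + 2*n))
j(t) = 3/2 (j(t) = t/t + t/(t + t) = 1 + t/((2*t)) = 1 + t*(1/(2*t)) = 1 + ½ = 3/2)
j(-22)*z(-12, -10) = 3*(-10*((-12)² + 2*(-10)))/2 = 3*(-10*(144 - 20))/2 = 3*(-10*124)/2 = (3/2)*(-1240) = -1860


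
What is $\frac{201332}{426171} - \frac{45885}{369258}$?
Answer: $\frac{18262865107}{52455683706} \approx 0.34816$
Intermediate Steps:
$\frac{201332}{426171} - \frac{45885}{369258} = 201332 \cdot \frac{1}{426171} - \frac{15295}{123086} = \frac{201332}{426171} - \frac{15295}{123086} = \frac{18262865107}{52455683706}$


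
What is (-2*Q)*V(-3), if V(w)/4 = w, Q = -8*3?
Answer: -576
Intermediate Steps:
Q = -24
V(w) = 4*w
(-2*Q)*V(-3) = (-2*(-24))*(4*(-3)) = 48*(-12) = -576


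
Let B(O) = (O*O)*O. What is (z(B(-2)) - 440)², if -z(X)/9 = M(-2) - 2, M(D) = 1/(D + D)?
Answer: 2819041/16 ≈ 1.7619e+5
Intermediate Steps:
B(O) = O³ (B(O) = O²*O = O³)
M(D) = 1/(2*D)
z(X) = 81/4 (z(X) = -9*((½)/(-2) - 2) = -9*((½)*(-½) - 2) = -9*(-¼ - 2) = -9*(-9/4) = 81/4)
(z(B(-2)) - 440)² = (81/4 - 440)² = (-1679/4)² = 2819041/16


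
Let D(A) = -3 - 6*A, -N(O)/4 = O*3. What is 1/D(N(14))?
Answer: 1/1005 ≈ 0.00099503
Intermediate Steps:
N(O) = -12*O (N(O) = -4*O*3 = -12*O)
1/D(N(14)) = 1/(-3 - (-72)*14) = 1/(-3 - 6*(-168)) = 1/(-3 + 1008) = 1/1005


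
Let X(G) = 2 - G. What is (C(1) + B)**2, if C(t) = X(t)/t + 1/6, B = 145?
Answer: 769129/36 ≈ 21365.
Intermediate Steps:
C(t) = 1/6 + (2 - t)/t (C(t) = (2 - t)/t + 1/6 = 1/6 + (2 - t)/t)
(C(1) + B)**2 = ((-5/6 + 2/1) + 145)**2 = ((-5/6 + 2*1) + 145)**2 = ((-5/6 + 2) + 145)**2 = (7/6 + 145)**2 = (877/6)**2 = 769129/36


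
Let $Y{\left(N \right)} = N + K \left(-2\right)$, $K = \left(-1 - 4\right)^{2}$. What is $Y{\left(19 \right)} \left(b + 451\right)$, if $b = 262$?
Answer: $-22103$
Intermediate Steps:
$K = 25$ ($K = \left(-5\right)^{2} = 25$)
$Y{\left(N \right)} = -50 + N$ ($Y{\left(N \right)} = N + 25 \left(-2\right) = N - 50 = -50 + N$)
$Y{\left(19 \right)} \left(b + 451\right) = \left(-50 + 19\right) \left(262 + 451\right) = \left(-31\right) 713 = -22103$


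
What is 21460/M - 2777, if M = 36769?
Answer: -102086053/36769 ≈ -2776.4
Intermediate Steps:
21460/M - 2777 = 21460/36769 - 2777 = -102086053/36769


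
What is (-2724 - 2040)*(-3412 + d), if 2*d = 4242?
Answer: 6150324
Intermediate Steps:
d = 2121 (d = (1/2)*4242 = 2121)
(-2724 - 2040)*(-3412 + d) = (-2724 - 2040)*(-3412 + 2121) = -4764*(-1291) = 6150324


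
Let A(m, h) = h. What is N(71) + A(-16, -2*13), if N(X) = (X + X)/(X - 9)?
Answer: -735/31 ≈ -23.710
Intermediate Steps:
N(X) = 2*X/(-9 + X) (N(X) = (2*X)/(-9 + X) = 2*X/(-9 + X))
N(71) + A(-16, -2*13) = 2*71/(-9 + 71) - 2*13 = 2*71/62 - 26 = 2*71*(1/62) - 26 = 71/31 - 26 = -735/31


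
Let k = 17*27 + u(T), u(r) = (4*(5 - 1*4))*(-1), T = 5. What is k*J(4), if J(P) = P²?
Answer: 7280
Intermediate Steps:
u(r) = -4 (u(r) = (4*(5 - 4))*(-1) = (4*1)*(-1) = 4*(-1) = -4)
k = 455 (k = 17*27 - 4 = 459 - 4 = 455)
k*J(4) = 455*4² = 455*16 = 7280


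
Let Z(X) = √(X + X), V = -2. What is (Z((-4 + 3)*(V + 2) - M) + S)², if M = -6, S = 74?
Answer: 5488 + 296*√3 ≈ 6000.7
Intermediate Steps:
Z(X) = √2*√X (Z(X) = √(2*X) = √2*√X)
(Z((-4 + 3)*(V + 2) - M) + S)² = (√2*√((-4 + 3)*(-2 + 2) - 1*(-6)) + 74)² = (√2*√(-1*0 + 6) + 74)² = (√2*√(0 + 6) + 74)² = (√2*√6 + 74)² = (2*√3 + 74)² = (74 + 2*√3)²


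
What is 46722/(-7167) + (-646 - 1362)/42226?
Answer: -331212418/50438957 ≈ -6.5666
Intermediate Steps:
46722/(-7167) + (-646 - 1362)/42226 = 46722*(-1/7167) - 2008*1/42226 = -15574/2389 - 1004/21113 = -331212418/50438957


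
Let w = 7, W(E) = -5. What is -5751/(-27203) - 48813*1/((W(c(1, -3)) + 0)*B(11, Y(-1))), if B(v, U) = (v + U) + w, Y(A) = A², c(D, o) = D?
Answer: 1328406384/2584285 ≈ 514.03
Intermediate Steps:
B(v, U) = 7 + U + v (B(v, U) = (v + U) + 7 = (U + v) + 7 = 7 + U + v)
-5751/(-27203) - 48813*1/((W(c(1, -3)) + 0)*B(11, Y(-1))) = -5751/(-27203) - 48813*1/((-5 + 0)*(7 + (-1)² + 11)) = -5751*(-1/27203) - 48813*(-1/(5*(7 + 1 + 11))) = 5751/27203 - 48813/((-5*19)) = 5751/27203 - 48813/(-95) = 5751/27203 - 48813*(-1/95) = 5751/27203 + 48813/95 = 1328406384/2584285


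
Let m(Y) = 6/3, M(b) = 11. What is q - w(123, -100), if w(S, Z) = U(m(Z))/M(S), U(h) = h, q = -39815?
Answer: -437967/11 ≈ -39815.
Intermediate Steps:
m(Y) = 2 (m(Y) = 6*(⅓) = 2)
w(S, Z) = 2/11
q - w(123, -100) = -39815 - 1*2/11 = -39815 - 2/11 = -437967/11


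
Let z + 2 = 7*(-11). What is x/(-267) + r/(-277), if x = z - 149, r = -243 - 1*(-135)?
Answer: 30664/24653 ≈ 1.2438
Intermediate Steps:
z = -79 (z = -2 + 7*(-11) = -2 - 77 = -79)
r = -108 (r = -243 + 135 = -108)
x = -228 (x = -79 - 149 = -228)
x/(-267) + r/(-277) = -228/(-267) - 108/(-277) = -228*(-1/267) - 108*(-1/277) = 76/89 + 108/277 = 30664/24653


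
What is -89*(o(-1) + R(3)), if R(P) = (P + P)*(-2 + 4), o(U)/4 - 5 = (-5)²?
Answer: -11748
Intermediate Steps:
o(U) = 120 (o(U) = 20 + 4*(-5)² = 20 + 4*25 = 20 + 100 = 120)
R(P) = 4*P (R(P) = (2*P)*2 = 4*P)
-89*(o(-1) + R(3)) = -89*(120 + 4*3) = -89*(120 + 12) = -89*132 = -11748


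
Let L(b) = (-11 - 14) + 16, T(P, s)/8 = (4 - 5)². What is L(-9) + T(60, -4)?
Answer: -1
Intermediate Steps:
T(P, s) = 8 (T(P, s) = 8*(4 - 5)² = 8*(-1)² = 8*1 = 8)
L(b) = -9 (L(b) = -25 + 16 = -9)
L(-9) + T(60, -4) = -9 + 8 = -1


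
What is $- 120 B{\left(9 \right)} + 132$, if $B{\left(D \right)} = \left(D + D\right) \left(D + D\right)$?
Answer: $-38748$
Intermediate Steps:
$B{\left(D \right)} = 4 D^{2}$ ($B{\left(D \right)} = 2 D 2 D = 4 D^{2}$)
$- 120 B{\left(9 \right)} + 132 = - 120 \cdot 4 \cdot 9^{2} + 132 = - 120 \cdot 4 \cdot 81 + 132 = \left(-120\right) 324 + 132 = -38880 + 132 = -38748$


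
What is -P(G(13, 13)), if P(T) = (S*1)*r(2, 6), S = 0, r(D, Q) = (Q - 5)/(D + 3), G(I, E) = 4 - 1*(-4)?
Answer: 0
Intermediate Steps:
G(I, E) = 8 (G(I, E) = 4 + 4 = 8)
r(D, Q) = (-5 + Q)/(3 + D)
P(T) = 0 (P(T) = (0*1)*((-5 + 6)/(3 + 2)) = 0*(1/5) = 0*((⅕)*1) = 0*(⅕) = 0)
-P(G(13, 13)) = -1*0 = 0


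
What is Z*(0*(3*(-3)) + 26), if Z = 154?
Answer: 4004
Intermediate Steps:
Z*(0*(3*(-3)) + 26) = 154*(0*(3*(-3)) + 26) = 154*(0*(-9) + 26) = 154*(0 + 26) = 154*26 = 4004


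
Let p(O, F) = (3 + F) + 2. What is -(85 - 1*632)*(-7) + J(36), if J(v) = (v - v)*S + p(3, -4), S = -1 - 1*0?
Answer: -3828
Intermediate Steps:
S = -1 (S = -1 + 0 = -1)
p(O, F) = 5 + F
J(v) = 1 (J(v) = (v - v)*(-1) + (5 - 4) = 0*(-1) + 1 = 0 + 1 = 1)
-(85 - 1*632)*(-7) + J(36) = -(85 - 1*632)*(-7) + 1 = -(85 - 632)*(-7) + 1 = -1*(-547)*(-7) + 1 = 547*(-7) + 1 = -3829 + 1 = -3828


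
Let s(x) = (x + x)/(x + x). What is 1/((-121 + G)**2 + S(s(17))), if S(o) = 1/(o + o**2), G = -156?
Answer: 2/153459 ≈ 1.3033e-5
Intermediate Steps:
s(x) = 1 (s(x) = (2*x)/((2*x)) = (2*x)*(1/(2*x)) = 1)
1/((-121 + G)**2 + S(s(17))) = 1/((-121 - 156)**2 + 1/(1*(1 + 1))) = 1/((-277)**2 + 1/2) = 1/(76729 + 1*(1/2)) = 1/(76729 + 1/2) = 1/(153459/2) = 2/153459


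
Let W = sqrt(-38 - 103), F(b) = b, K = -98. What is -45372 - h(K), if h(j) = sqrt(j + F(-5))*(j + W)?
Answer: -45372 + sqrt(14523) + 98*I*sqrt(103) ≈ -45252.0 + 994.59*I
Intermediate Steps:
W = I*sqrt(141) (W = sqrt(-141) = I*sqrt(141) ≈ 11.874*I)
h(j) = sqrt(-5 + j)*(j + I*sqrt(141)) (h(j) = sqrt(j - 5)*(j + I*sqrt(141)) = sqrt(-5 + j)*(j + I*sqrt(141)))
-45372 - h(K) = -45372 - sqrt(-5 - 98)*(-98 + I*sqrt(141)) = -45372 - sqrt(-103)*(-98 + I*sqrt(141)) = -45372 - I*sqrt(103)*(-98 + I*sqrt(141))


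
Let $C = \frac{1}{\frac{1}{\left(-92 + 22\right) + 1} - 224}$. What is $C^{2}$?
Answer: $\frac{4761}{238918849} \approx 1.9927 \cdot 10^{-5}$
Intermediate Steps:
$C = - \frac{69}{15457}$ ($C = \frac{1}{\frac{1}{-70 + 1} - 224} = \frac{1}{\frac{1}{-69} - 224} = \frac{1}{- \frac{1}{69} - 224} = \frac{1}{- \frac{15457}{69}} = - \frac{69}{15457} \approx -0.004464$)
$C^{2} = \left(- \frac{69}{15457}\right)^{2} = \frac{4761}{238918849}$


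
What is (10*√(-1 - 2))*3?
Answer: 30*I*√3 ≈ 51.962*I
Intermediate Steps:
(10*√(-1 - 2))*3 = (10*√(-3))*3 = (10*(I*√3))*3 = (10*I*√3)*3 = 30*I*√3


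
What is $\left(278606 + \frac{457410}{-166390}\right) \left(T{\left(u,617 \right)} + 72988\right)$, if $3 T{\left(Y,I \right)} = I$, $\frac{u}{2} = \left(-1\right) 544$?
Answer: $\frac{1017907138752433}{49917} \approx 2.0392 \cdot 10^{10}$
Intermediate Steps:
$u = -1088$ ($u = 2 \left(\left(-1\right) 544\right) = 2 \left(-544\right) = -1088$)
$T{\left(Y,I \right)} = \frac{I}{3}$
$\left(278606 + \frac{457410}{-166390}\right) \left(T{\left(u,617 \right)} + 72988\right) = \left(278606 + \frac{457410}{-166390}\right) \left(\frac{1}{3} \cdot 617 + 72988\right) = \left(278606 + 457410 \left(- \frac{1}{166390}\right)\right) \left(\frac{617}{3} + 72988\right) = \left(278606 - \frac{45741}{16639}\right) \frac{219581}{3} = \frac{4635679493}{16639} \cdot \frac{219581}{3} = \frac{1017907138752433}{49917}$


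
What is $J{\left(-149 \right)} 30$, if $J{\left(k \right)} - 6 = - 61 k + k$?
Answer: $268380$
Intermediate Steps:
$J{\left(k \right)} = 6 - 60 k$ ($J{\left(k \right)} = 6 + \left(- 61 k + k\right) = 6 - 60 k$)
$J{\left(-149 \right)} 30 = \left(6 - -8940\right) 30 = \left(6 + 8940\right) 30 = 8946 \cdot 30 = 268380$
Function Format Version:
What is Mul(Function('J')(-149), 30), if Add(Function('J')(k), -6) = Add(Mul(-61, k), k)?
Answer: 268380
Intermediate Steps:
Function('J')(k) = Add(6, Mul(-60, k)) (Function('J')(k) = Add(6, Add(Mul(-61, k), k)) = Add(6, Mul(-60, k)))
Mul(Function('J')(-149), 30) = Mul(Add(6, Mul(-60, -149)), 30) = Mul(Add(6, 8940), 30) = Mul(8946, 30) = 268380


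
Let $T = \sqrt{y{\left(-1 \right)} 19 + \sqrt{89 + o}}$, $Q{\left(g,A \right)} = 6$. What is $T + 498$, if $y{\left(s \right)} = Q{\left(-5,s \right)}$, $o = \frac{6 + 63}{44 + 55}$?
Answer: $498 + \frac{\sqrt{124146 + 132 \sqrt{6105}}}{33} \approx 509.11$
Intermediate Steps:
$o = \frac{23}{33}$ ($o = \frac{69}{99} = 69 \cdot \frac{1}{99} = \frac{23}{33} \approx 0.69697$)
$y{\left(s \right)} = 6$
$T = \sqrt{114 + \frac{4 \sqrt{6105}}{33}}$ ($T = \sqrt{6 \cdot 19 + \sqrt{89 + \frac{23}{33}}} = \sqrt{114 + \sqrt{\frac{2960}{33}}} = \sqrt{114 + \frac{4 \sqrt{6105}}{33}} \approx 11.112$)
$T + 498 = \frac{\sqrt{124146 + 132 \sqrt{6105}}}{33} + 498 = 498 + \frac{\sqrt{124146 + 132 \sqrt{6105}}}{33}$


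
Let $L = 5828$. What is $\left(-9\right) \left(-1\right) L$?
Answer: $52452$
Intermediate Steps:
$\left(-9\right) \left(-1\right) L = \left(-9\right) \left(-1\right) 5828 = 9 \cdot 5828 = 52452$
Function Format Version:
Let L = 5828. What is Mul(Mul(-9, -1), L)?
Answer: 52452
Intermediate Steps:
Mul(Mul(-9, -1), L) = Mul(Mul(-9, -1), 5828) = Mul(9, 5828) = 52452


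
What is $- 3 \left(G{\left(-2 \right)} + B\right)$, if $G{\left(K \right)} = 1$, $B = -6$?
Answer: $15$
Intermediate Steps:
$- 3 \left(G{\left(-2 \right)} + B\right) = - 3 \left(1 - 6\right) = \left(-3\right) \left(-5\right) = 15$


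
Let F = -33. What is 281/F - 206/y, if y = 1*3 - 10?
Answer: 4831/231 ≈ 20.913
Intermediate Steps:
y = -7 (y = 3 - 10 = -7)
281/F - 206/y = 281/(-33) - 206/(-7) = 281*(-1/33) - 206*(-⅐) = -281/33 + 206/7 = 4831/231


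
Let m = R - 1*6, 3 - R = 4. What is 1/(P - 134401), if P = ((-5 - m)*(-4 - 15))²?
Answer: -1/132957 ≈ -7.5212e-6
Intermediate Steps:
R = -1 (R = 3 - 1*4 = 3 - 4 = -1)
m = -7 (m = -1 - 1*6 = -1 - 6 = -7)
P = 1444 (P = ((-5 - 1*(-7))*(-4 - 15))² = ((-5 + 7)*(-19))² = (2*(-19))² = (-38)² = 1444)
1/(P - 134401) = 1/(1444 - 134401) = 1/(-132957) = -1/132957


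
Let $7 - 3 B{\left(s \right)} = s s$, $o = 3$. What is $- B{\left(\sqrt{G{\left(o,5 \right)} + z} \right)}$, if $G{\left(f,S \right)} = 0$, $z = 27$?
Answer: $\frac{20}{3} \approx 6.6667$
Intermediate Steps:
$B{\left(s \right)} = \frac{7}{3} - \frac{s^{2}}{3}$ ($B{\left(s \right)} = \frac{7}{3} - \frac{s s}{3} = \frac{7}{3} - \frac{s^{2}}{3}$)
$- B{\left(\sqrt{G{\left(o,5 \right)} + z} \right)} = - (\frac{7}{3} - \frac{\left(\sqrt{0 + 27}\right)^{2}}{3}) = - (\frac{7}{3} - \frac{\left(\sqrt{27}\right)^{2}}{3}) = - (\frac{7}{3} - \frac{\left(3 \sqrt{3}\right)^{2}}{3}) = - (\frac{7}{3} - 9) = \left(-1\right) \left(- \frac{20}{3}\right) = \frac{20}{3}$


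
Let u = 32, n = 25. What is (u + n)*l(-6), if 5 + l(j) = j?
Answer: -627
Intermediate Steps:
l(j) = -5 + j
(u + n)*l(-6) = (32 + 25)*(-5 - 6) = 57*(-11) = -627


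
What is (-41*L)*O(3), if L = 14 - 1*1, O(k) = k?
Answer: -1599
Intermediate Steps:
L = 13 (L = 14 - 1 = 13)
(-41*L)*O(3) = -41*13*3 = -533*3 = -1599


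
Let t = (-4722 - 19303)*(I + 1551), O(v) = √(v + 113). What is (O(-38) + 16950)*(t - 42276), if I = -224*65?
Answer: 5296857185550 + 1562494745*√3 ≈ 5.2996e+12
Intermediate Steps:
I = -14560
O(v) = √(113 + v)
t = 312541225 (t = (-4722 - 19303)*(-14560 + 1551) = -24025*(-13009) = 312541225)
(O(-38) + 16950)*(t - 42276) = (√(113 - 38) + 16950)*(312541225 - 42276) = (√75 + 16950)*312498949 = (5*√3 + 16950)*312498949 = (16950 + 5*√3)*312498949 = 5296857185550 + 1562494745*√3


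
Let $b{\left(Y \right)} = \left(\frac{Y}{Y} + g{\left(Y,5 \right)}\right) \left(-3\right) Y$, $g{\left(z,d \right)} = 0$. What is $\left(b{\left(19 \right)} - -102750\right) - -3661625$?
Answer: $3764318$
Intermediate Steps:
$b{\left(Y \right)} = - 3 Y$ ($b{\left(Y \right)} = \left(\frac{Y}{Y} + 0\right) \left(-3\right) Y = \left(1 + 0\right) \left(-3\right) Y = 1 \left(-3\right) Y = - 3 Y$)
$\left(b{\left(19 \right)} - -102750\right) - -3661625 = \left(\left(-3\right) 19 - -102750\right) - -3661625 = \left(-57 + 102750\right) + 3661625 = 102693 + 3661625 = 3764318$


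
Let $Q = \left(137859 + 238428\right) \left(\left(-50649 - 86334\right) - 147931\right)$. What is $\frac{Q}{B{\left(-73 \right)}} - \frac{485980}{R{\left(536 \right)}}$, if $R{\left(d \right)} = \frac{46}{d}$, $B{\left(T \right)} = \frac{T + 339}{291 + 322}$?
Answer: $- \frac{107970032785123}{437} \approx -2.4707 \cdot 10^{11}$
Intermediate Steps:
$Q = -107209434318$ ($Q = 376287 \left(\left(-50649 - 86334\right) - 147931\right) = 376287 \left(-136983 - 147931\right) = 376287 \left(-284914\right) = -107209434318$)
$B{\left(T \right)} = \frac{339}{613} + \frac{T}{613}$ ($B{\left(T \right)} = \frac{339 + T}{613} = \left(339 + T\right) \frac{1}{613} = \frac{339}{613} + \frac{T}{613}$)
$\frac{Q}{B{\left(-73 \right)}} - \frac{485980}{R{\left(536 \right)}} = - \frac{107209434318}{\frac{339}{613} + \frac{1}{613} \left(-73\right)} - \frac{485980}{46 \cdot \frac{1}{536}} = - \frac{107209434318}{\frac{339}{613} - \frac{73}{613}} - \frac{485980}{46 \cdot \frac{1}{536}} = - \frac{107209434318}{\frac{266}{613}} - \frac{485980}{\frac{23}{268}} = \left(-107209434318\right) \frac{613}{266} - \frac{130242640}{23} = - \frac{4694241659781}{19} - \frac{130242640}{23} = - \frac{107970032785123}{437}$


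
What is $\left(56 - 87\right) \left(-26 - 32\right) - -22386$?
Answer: $24184$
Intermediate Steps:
$\left(56 - 87\right) \left(-26 - 32\right) - -22386 = \left(-31\right) \left(-58\right) + 22386 = 1798 + 22386 = 24184$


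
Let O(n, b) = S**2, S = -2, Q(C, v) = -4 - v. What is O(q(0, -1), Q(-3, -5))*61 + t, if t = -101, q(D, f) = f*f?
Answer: 143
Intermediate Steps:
q(D, f) = f**2
O(n, b) = 4 (O(n, b) = (-2)**2 = 4)
O(q(0, -1), Q(-3, -5))*61 + t = 4*61 - 101 = 244 - 101 = 143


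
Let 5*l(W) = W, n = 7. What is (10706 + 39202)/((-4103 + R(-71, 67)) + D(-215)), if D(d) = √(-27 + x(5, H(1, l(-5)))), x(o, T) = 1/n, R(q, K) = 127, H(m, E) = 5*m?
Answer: -115753288/9221685 - 8318*I*√329/9221685 ≈ -12.552 - 0.016361*I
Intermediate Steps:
l(W) = W/5
x(o, T) = ⅐ (x(o, T) = 1/7 = ⅐)
D(d) = 2*I*√329/7 (D(d) = √(-27 + ⅐) = √(-188/7) = 2*I*√329/7)
(10706 + 39202)/((-4103 + R(-71, 67)) + D(-215)) = (10706 + 39202)/((-4103 + 127) + 2*I*√329/7) = 49908/(-3976 + 2*I*√329/7)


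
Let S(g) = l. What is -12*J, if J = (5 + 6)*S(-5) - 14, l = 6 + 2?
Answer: -888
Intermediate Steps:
l = 8
S(g) = 8
J = 74 (J = (5 + 6)*8 - 14 = 11*8 - 14 = 88 - 14 = 74)
-12*J = -12*74 = -888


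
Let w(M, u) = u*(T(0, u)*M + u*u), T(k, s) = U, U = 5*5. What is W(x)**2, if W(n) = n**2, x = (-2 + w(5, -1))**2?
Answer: 72057594037927936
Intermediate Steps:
U = 25
T(k, s) = 25
w(M, u) = u*(u**2 + 25*M) (w(M, u) = u*(25*M + u*u) = u*(25*M + u**2) = u*(u**2 + 25*M))
x = 16384 (x = (-2 - ((-1)**2 + 25*5))**2 = (-2 - (1 + 125))**2 = (-2 - 1*126)**2 = (-2 - 126)**2 = (-128)**2 = 16384)
W(x)**2 = (16384**2)**2 = 268435456**2 = 72057594037927936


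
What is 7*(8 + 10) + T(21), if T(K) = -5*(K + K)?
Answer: -84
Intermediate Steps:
T(K) = -10*K
7*(8 + 10) + T(21) = 7*(8 + 10) - 10*21 = 7*18 - 210 = 126 - 210 = -84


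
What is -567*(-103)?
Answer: 58401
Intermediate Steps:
-567*(-103) = -21*(-2781) = 58401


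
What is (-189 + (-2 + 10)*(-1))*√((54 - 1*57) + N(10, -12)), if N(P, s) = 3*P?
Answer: -591*√3 ≈ -1023.6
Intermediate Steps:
(-189 + (-2 + 10)*(-1))*√((54 - 1*57) + N(10, -12)) = (-189 + (-2 + 10)*(-1))*√((54 - 1*57) + 3*10) = (-189 + 8*(-1))*√((54 - 57) + 30) = (-189 - 8)*√(-3 + 30) = -591*√3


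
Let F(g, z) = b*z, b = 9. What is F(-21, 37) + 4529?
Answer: 4862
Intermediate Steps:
F(g, z) = 9*z
F(-21, 37) + 4529 = 9*37 + 4529 = 333 + 4529 = 4862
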